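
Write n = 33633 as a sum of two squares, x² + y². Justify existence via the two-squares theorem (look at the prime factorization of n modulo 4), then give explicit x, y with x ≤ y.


Step 1: Factor n = 33633 = 3^2 · 37 · 101.
Step 2: Check the mod-4 condition on each prime factor: 3 ≡ 3 (mod 4), exponent 2 (must be even); 37 ≡ 1 (mod 4), exponent 1; 101 ≡ 1 (mod 4), exponent 1.
All primes ≡ 3 (mod 4) appear to even exponent (or don't appear), so by the two-squares theorem n IS expressible as a sum of two squares.
Step 3: Build a representation. Group n = k² · m with k = 3 and m = 37 · 101 = 3737 (a product of primes ≡ 1 (mod 4)); a representation of m scales to one of n via (k·x)² + (k·y)² = k²(x² + y²). Each prime p ≡ 1 (mod 4) is itself a sum of two squares; find a² by testing p − a² for a perfect square:
  37: 37 − 1² = 36 = 6² ⇒ 37 = 1² + 6².
  101: 101 − 1² = 100 = 10² ⇒ 101 = 1² + 10².
  Combine using the Brahmagupta–Fibonacci identity (a² + b²)(c² + d²) = (ac − bd)² + (ad + bc)² = (ac + bd)² + (ad − bc)²:
  37 · 101 = 3737: from (1² + 6²)(1² + 10²), take (1·1 − 6·10, 1·10 + 6·1) = (1 − 60, 10 + 6) = (-59, 16); dropping signs (only squares matter) gives (59, 16); check 59² + 16² = 3481 + 256 = 3737 ✓.
  Scale by k = 3: (3·59, 3·16) = (177, 48).
Step 4: Order so x ≤ y and verify: 48² + 177² = 2304 + 31329 = 33633 = n. ✓

n = 33633 = 48² + 177² (one valid representation with x ≤ y).


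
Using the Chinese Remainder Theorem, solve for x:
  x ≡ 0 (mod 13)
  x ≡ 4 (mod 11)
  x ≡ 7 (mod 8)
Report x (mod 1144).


Moduli 13, 11, 8 are pairwise coprime; by CRT there is a unique solution modulo M = 13 · 11 · 8 = 1144.
Solve pairwise, accumulating the modulus:
  Start with x ≡ 0 (mod 13).
  Combine with x ≡ 4 (mod 11): since gcd(13, 11) = 1, we get a unique residue mod 143.
    Write x = 0 + 13·t and substitute into x ≡ 4 (mod 11): 13·t ≡ 4 − 0 = 4 (mod 11).
    Reduce coefficients mod 11: 2·t ≡ 4 (mod 11).
    The inverse of 2 mod 11 is 6 (since 2·6 = 12 = 1·11 + 1), so t ≡ 6·4 = 24 ≡ 2 (mod 11).
    Then x = 0 + 13·2 = 26, valid modulo lcm(13, 11) = 143: x ≡ 26 (mod 143).
  Combine with x ≡ 7 (mod 8): since gcd(143, 8) = 1, we get a unique residue mod 1144.
    Write x = 26 + 143·t and substitute into x ≡ 7 (mod 8): 143·t ≡ 7 − 26 = -19 (mod 8).
    Reduce coefficients mod 8: 7·t ≡ 5 (mod 8).
    The inverse of 7 mod 8 is 7 (since 7·7 = 49 = 6·8 + 1), so t ≡ 7·5 = 35 ≡ 3 (mod 8).
    Then x = 26 + 143·3 = 455, valid modulo lcm(143, 8) = 1144: x ≡ 455 (mod 1144).
Verify: 455 mod 13 = 0 ✓, 455 mod 11 = 4 ✓, 455 mod 8 = 7 ✓.

x ≡ 455 (mod 1144).


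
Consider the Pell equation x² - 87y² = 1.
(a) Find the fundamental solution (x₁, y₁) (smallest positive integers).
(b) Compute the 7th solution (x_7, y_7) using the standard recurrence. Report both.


Step 1: Find the fundamental solution (x₁, y₁) of x² - 87y² = 1.
  Expand √87 as a continued fraction. a₀ = ⌊√87⌋ = 9; iterate m_{k+1} = d_k·a_k − m_k, d_{k+1} = (87 − m_{k+1}²)/d_k, a_{k+1} = ⌊(a₀ + m_{k+1})/d_{k+1}⌋ (starting m₀ = 0, d₀ = 1), with convergents p_k = a_k·p_{k-1} + p_{k-2}, q_k = a_k·q_{k-1} + q_{k-2} (p₋₁ = 1, q₋₁ = 0):
  k = 0: a₀ = 9; p₀/q₀ = 9/1; p₀² − 87·q₀² = 81 − 87 = -6.
  k = 1: m = 9, d = 6, a = ⌊(9 + 9)/6⌋ = 3; p/q = (3·9 + 1)/(3·1 + 0) = 28/3; p² − 87·q² = 784 − 783 = 1.
  The first convergent with p² − 87·q² = 1 gives the fundamental solution (x₁, y₁) = (28, 3).
Step 2: Apply the recurrence (x_{n+1}, y_{n+1}) = (x₁x_n + 87y₁y_n, x₁y_n + y₁x_n) repeatedly.
  From (x_1, y_1) = (28, 3): x_2 = 28·28 + 87·3·3 = 1567; y_2 = 28·3 + 3·28 = 168.
  From (x_2, y_2) = (1567, 168): x_3 = 28·1567 + 87·3·168 = 87724; y_3 = 28·168 + 3·1567 = 9405.
  From (x_3, y_3) = (87724, 9405): x_4 = 28·87724 + 87·3·9405 = 4910977; y_4 = 28·9405 + 3·87724 = 526512.
  From (x_4, y_4) = (4910977, 526512): x_5 = 28·4910977 + 87·3·526512 = 274926988; y_5 = 28·526512 + 3·4910977 = 29475267.
  From (x_5, y_5) = (274926988, 29475267): x_6 = 28·274926988 + 87·3·29475267 = 15391000351; y_6 = 28·29475267 + 3·274926988 = 1650088440.
  From (x_6, y_6) = (15391000351, 1650088440): x_7 = 28·15391000351 + 87·3·1650088440 = 861621092668; y_7 = 28·1650088440 + 3·15391000351 = 92375477373.
Step 3: Verify x_7² - 87·y_7² = 742390907330398243358224 - 742390907330398243358223 = 1 (should be 1). ✓

(x_1, y_1) = (28, 3); (x_7, y_7) = (861621092668, 92375477373).


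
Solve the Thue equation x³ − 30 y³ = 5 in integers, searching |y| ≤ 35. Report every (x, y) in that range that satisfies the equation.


The equation is x³ - 30y³ = 5. For fixed y, x³ = 30·y³ + 5, so a solution requires the RHS to be a perfect cube.
Strategy: iterate y from -35 to 35, compute RHS = 30·y³ + 5, and check whether it is a (positive or negative) perfect cube.
Check small values of y:
  y = 0: RHS = 5 is not a perfect cube.
  y = 1: RHS = 35 is not a perfect cube.
  y = -1: RHS = -25 is not a perfect cube.
  y = 2: RHS = 245 is not a perfect cube.
  y = -2: RHS = -235 is not a perfect cube.
  y = 3: RHS = 815 is not a perfect cube.
  y = -3: RHS = -805 is not a perfect cube.
Continuing the search up to |y| = 35 finds no solutions either.
No (x, y) in the scanned range satisfies the equation.

No integer solutions with |y| ≤ 35.


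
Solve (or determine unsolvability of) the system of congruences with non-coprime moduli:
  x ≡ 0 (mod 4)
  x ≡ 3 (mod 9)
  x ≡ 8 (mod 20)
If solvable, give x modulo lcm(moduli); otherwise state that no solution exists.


Moduli 4, 9, 20 are not pairwise coprime, so CRT works modulo lcm(m_i) when all pairwise compatibility conditions hold.
Pairwise compatibility: gcd(m_i, m_j) must divide a_i - a_j for every pair.
Merge one congruence at a time:
  Start: x ≡ 0 (mod 4).
  Combine with x ≡ 3 (mod 9): gcd(4, 9) = 1; 3 - 0 = 3, which IS divisible by 1, so compatible.
    Write x = 0 + 4·t and substitute into x ≡ 3 (mod 9): 4·t ≡ 3 − 0 = 3 (mod 9).
    The inverse of 4 mod 9 is 7 (since 4·7 = 28 = 3·9 + 1), so t ≡ 7·3 = 21 ≡ 3 (mod 9).
    Then x = 0 + 4·3 = 12, valid modulo lcm(4, 9) = 36: x ≡ 12 (mod 36).
  Combine with x ≡ 8 (mod 20): gcd(36, 20) = 4; 8 - 12 = -4, which IS divisible by 4, so compatible.
    Write x = 12 + 36·t and substitute into x ≡ 8 (mod 20): 36·t ≡ 8 − 12 = -4 (mod 20).
    Divide the congruence (and modulus) by g = 4: 9·t ≡ -1 (mod 5).
    Reduce coefficients mod 5: 4·t ≡ 4 (mod 5).
    The inverse of 4 mod 5 is 4 (since 4·4 = 16 = 3·5 + 1), so t ≡ 4·4 = 16 ≡ 1 (mod 5).
    Then x = 12 + 36·1 = 48, valid modulo lcm(36, 20) = 180: x ≡ 48 (mod 180).
Verify: 48 mod 4 = 0, 48 mod 9 = 3, 48 mod 20 = 8.

x ≡ 48 (mod 180).


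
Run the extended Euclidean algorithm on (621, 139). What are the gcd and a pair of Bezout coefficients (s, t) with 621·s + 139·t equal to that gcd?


Euclidean algorithm on (621, 139) — divide until remainder is 0:
  621 = 4 · 139 + 65
  139 = 2 · 65 + 9
  65 = 7 · 9 + 2
  9 = 4 · 2 + 1
  2 = 2 · 1 + 0
gcd(621, 139) = 1.
Track Bezout coefficients alongside the remainders: start with r₀ = 621 = a·1 + b·0 (s = 1, t = 0) and r₁ = 139 = a·0 + b·1 (s = 0, t = 1); each new remainder r_{k+1} = r_{k-1} − q_k·r_k inherits s_{k+1} = s_{k-1} − q_k·s_k, t_{k+1} = t_{k-1} − q_k·t_k, so r_k = a·s_k + b·t_k at every step:
  q = 4: r = 65, s = 1 − 4·0 = 1, t = 0 − 4·1 = -4  (check: 621·1 + 139·(-4) = 65)
  q = 2: r = 9, s = 0 − 2·1 = -2, t = 1 − 2·(-4) = 9  (check: 621·(-2) + 139·9 = 9)
  q = 7: r = 2, s = 1 − 7·(-2) = 15, t = -4 − 7·9 = -67  (check: 621·15 + 139·(-67) = 2)
  q = 4: r = 1, s = -2 − 4·15 = -62, t = 9 − 4·(-67) = 277  (check: 621·(-62) + 139·277 = 1)
The row with r = 1 (the gcd) gives the Bezout coefficients s = -62, t = 277.
Result: 621 · (-62) + 139 · (277) = 1.

gcd(621, 139) = 1; s = -62, t = 277 (check: 621·(-62) + 139·277 = 1).


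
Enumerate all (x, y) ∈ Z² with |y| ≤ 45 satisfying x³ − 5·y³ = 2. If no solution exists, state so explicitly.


The equation is x³ - 5y³ = 2. For fixed y, x³ = 5·y³ + 2, so a solution requires the RHS to be a perfect cube.
Strategy: iterate y from -45 to 45, compute RHS = 5·y³ + 2, and check whether it is a (positive or negative) perfect cube.
Check small values of y:
  y = 0: RHS = 2 is not a perfect cube.
  y = 1: RHS = 7 is not a perfect cube.
  y = -1: RHS = -3 is not a perfect cube.
  y = 2: RHS = 42 is not a perfect cube.
  y = -2: RHS = -38 is not a perfect cube.
  y = 3: RHS = 137 is not a perfect cube.
  y = -3: RHS = -133 is not a perfect cube.
Continuing the search up to |y| = 45 finds no solutions either.
No (x, y) in the scanned range satisfies the equation.

No integer solutions with |y| ≤ 45.


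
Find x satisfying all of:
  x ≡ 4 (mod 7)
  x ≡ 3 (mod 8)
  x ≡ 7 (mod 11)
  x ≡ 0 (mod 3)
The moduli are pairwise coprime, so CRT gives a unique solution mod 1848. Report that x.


Product of moduli M = 7 · 8 · 11 · 3 = 1848.
Merge one congruence at a time:
  Start: x ≡ 4 (mod 7).
  Combine with x ≡ 3 (mod 8); new modulus lcm = 56.
    Write x = 4 + 7·t and substitute into x ≡ 3 (mod 8): 7·t ≡ 3 − 4 = -1 (mod 8).
    Reduce coefficients mod 8: 7·t ≡ 7 (mod 8).
    The inverse of 7 mod 8 is 7 (since 7·7 = 49 = 6·8 + 1), so t ≡ 7·7 = 49 ≡ 1 (mod 8).
    Then x = 4 + 7·1 = 11, valid modulo lcm(7, 8) = 56: x ≡ 11 (mod 56).
  Combine with x ≡ 7 (mod 11); new modulus lcm = 616.
    Write x = 11 + 56·t and substitute into x ≡ 7 (mod 11): 56·t ≡ 7 − 11 = -4 (mod 11).
    Reduce coefficients mod 11: 1·t ≡ 7 (mod 11).
    So t ≡ 7 (mod 11).
    Then x = 11 + 56·7 = 403, valid modulo lcm(56, 11) = 616: x ≡ 403 (mod 616).
  Combine with x ≡ 0 (mod 3); new modulus lcm = 1848.
    Write x = 403 + 616·t and substitute into x ≡ 0 (mod 3): 616·t ≡ 0 − 403 = -403 (mod 3).
    Reduce coefficients mod 3: 1·t ≡ 2 (mod 3).
    So t ≡ 2 (mod 3).
    Then x = 403 + 616·2 = 1635, valid modulo lcm(616, 3) = 1848: x ≡ 1635 (mod 1848).
Verify against each original: 1635 mod 7 = 4, 1635 mod 8 = 3, 1635 mod 11 = 7, 1635 mod 3 = 0.

x ≡ 1635 (mod 1848).


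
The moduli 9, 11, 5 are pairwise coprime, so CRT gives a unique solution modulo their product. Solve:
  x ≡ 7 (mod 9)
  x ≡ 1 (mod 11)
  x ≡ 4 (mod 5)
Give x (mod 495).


Moduli 9, 11, 5 are pairwise coprime; by CRT there is a unique solution modulo M = 9 · 11 · 5 = 495.
Solve pairwise, accumulating the modulus:
  Start with x ≡ 7 (mod 9).
  Combine with x ≡ 1 (mod 11): since gcd(9, 11) = 1, we get a unique residue mod 99.
    Write x = 7 + 9·t and substitute into x ≡ 1 (mod 11): 9·t ≡ 1 − 7 = -6 (mod 11).
    Reduce coefficients mod 11: 9·t ≡ 5 (mod 11).
    The inverse of 9 mod 11 is 5 (since 9·5 = 45 = 4·11 + 1), so t ≡ 5·5 = 25 ≡ 3 (mod 11).
    Then x = 7 + 9·3 = 34, valid modulo lcm(9, 11) = 99: x ≡ 34 (mod 99).
  Combine with x ≡ 4 (mod 5): since gcd(99, 5) = 1, we get a unique residue mod 495.
    Write x = 34 + 99·t and substitute into x ≡ 4 (mod 5): 99·t ≡ 4 − 34 = -30 (mod 5).
    Reduce coefficients mod 5: 4·t ≡ 0 (mod 5).
    The inverse of 4 mod 5 is 4 (since 4·4 = 16 = 3·5 + 1), so t ≡ 4·0 = 0 ≡ 0 (mod 5).
    Then x = 34 + 99·0 = 34, valid modulo lcm(99, 5) = 495: x ≡ 34 (mod 495).
Verify: 34 mod 9 = 7 ✓, 34 mod 11 = 1 ✓, 34 mod 5 = 4 ✓.

x ≡ 34 (mod 495).


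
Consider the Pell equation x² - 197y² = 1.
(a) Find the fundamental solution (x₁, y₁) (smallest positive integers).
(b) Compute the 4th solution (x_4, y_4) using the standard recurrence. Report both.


Step 1: Find the fundamental solution (x₁, y₁) of x² - 197y² = 1.
  Expand √197 as a continued fraction. a₀ = ⌊√197⌋ = 14; iterate m_{k+1} = d_k·a_k − m_k, d_{k+1} = (197 − m_{k+1}²)/d_k, a_{k+1} = ⌊(a₀ + m_{k+1})/d_{k+1}⌋ (starting m₀ = 0, d₀ = 1), with convergents p_k = a_k·p_{k-1} + p_{k-2}, q_k = a_k·q_{k-1} + q_{k-2} (p₋₁ = 1, q₋₁ = 0):
  k = 0: a₀ = 14; p₀/q₀ = 14/1; p₀² − 197·q₀² = 196 − 197 = -1.
  k = 1: m = 14, d = 1, a = ⌊(14 + 14)/1⌋ = 28; p/q = (28·14 + 1)/(28·1 + 0) = 393/28; p² − 197·q² = 154449 − 154448 = 1.
  The first convergent with p² − 197·q² = 1 gives the fundamental solution (x₁, y₁) = (393, 28).
Step 2: Apply the recurrence (x_{n+1}, y_{n+1}) = (x₁x_n + 197y₁y_n, x₁y_n + y₁x_n) repeatedly.
  From (x_1, y_1) = (393, 28): x_2 = 393·393 + 197·28·28 = 308897; y_2 = 393·28 + 28·393 = 22008.
  From (x_2, y_2) = (308897, 22008): x_3 = 393·308897 + 197·28·22008 = 242792649; y_3 = 393·22008 + 28·308897 = 17298260.
  From (x_3, y_3) = (242792649, 17298260): x_4 = 393·242792649 + 197·28·17298260 = 190834713217; y_4 = 393·17298260 + 28·242792649 = 13596410352.
Step 3: Verify x_4² - 197·y_4² = 36417887768614634489089 - 36417887768614634489088 = 1 (should be 1). ✓

(x_1, y_1) = (393, 28); (x_4, y_4) = (190834713217, 13596410352).


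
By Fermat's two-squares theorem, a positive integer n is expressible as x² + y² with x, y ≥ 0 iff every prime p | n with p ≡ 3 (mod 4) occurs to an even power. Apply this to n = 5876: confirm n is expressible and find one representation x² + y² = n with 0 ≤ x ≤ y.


Step 1: Factor n = 5876 = 2^2 · 13 · 113.
Step 2: Check the mod-4 condition on each prime factor: 2 = 2 (special); 13 ≡ 1 (mod 4), exponent 1; 113 ≡ 1 (mod 4), exponent 1.
All primes ≡ 3 (mod 4) appear to even exponent (or don't appear), so by the two-squares theorem n IS expressible as a sum of two squares.
Step 3: Build a representation. Group n = k² · m with k = 2 and m = 13 · 113 = 1469 (a product of primes ≡ 1 (mod 4)); a representation of m scales to one of n via (k·x)² + (k·y)² = k²(x² + y²). Each prime p ≡ 1 (mod 4) is itself a sum of two squares; find a² by testing p − a² for a perfect square:
  13: 13 − 1² = 12, 13 − 2² = 9 = 3² ⇒ 13 = 2² + 3².
  113: 113 − 1² = 112, 113 − 2² = 109, 113 − 3² = 104, 113 − 4² = 97, 113 − 5² = 88, 113 − 6² = 77, 113 − 7² = 64 = 8² ⇒ 113 = 7² + 8².
  Combine using the Brahmagupta–Fibonacci identity (a² + b²)(c² + d²) = (ac − bd)² + (ad + bc)² = (ac + bd)² + (ad − bc)²:
  13 · 113 = 1469: from (2² + 3²)(7² + 8²), take (2·7 − 3·8, 2·8 + 3·7) = (14 − 24, 16 + 21) = (-10, 37); dropping signs (only squares matter) gives (10, 37); check 10² + 37² = 100 + 1369 = 1469 ✓.
  Scale by k = 2: (2·10, 2·37) = (20, 74).
Step 4: Order so x ≤ y and verify: 20² + 74² = 400 + 5476 = 5876 = n. ✓

n = 5876 = 20² + 74² (one valid representation with x ≤ y).


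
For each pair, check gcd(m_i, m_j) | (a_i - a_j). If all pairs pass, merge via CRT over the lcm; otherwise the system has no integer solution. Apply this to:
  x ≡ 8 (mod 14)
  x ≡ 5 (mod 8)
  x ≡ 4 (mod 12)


Moduli 14, 8, 12 are not pairwise coprime, so CRT works modulo lcm(m_i) when all pairwise compatibility conditions hold.
Pairwise compatibility: gcd(m_i, m_j) must divide a_i - a_j for every pair.
Merge one congruence at a time:
  Start: x ≡ 8 (mod 14).
  Combine with x ≡ 5 (mod 8): gcd(14, 8) = 2, and 5 - 8 = -3 is NOT divisible by 2.
    ⇒ system is inconsistent (no integer solution).

No solution (the system is inconsistent).


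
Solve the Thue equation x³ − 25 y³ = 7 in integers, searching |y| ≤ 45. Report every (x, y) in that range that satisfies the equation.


The equation is x³ - 25y³ = 7. For fixed y, x³ = 25·y³ + 7, so a solution requires the RHS to be a perfect cube.
Strategy: iterate y from -45 to 45, compute RHS = 25·y³ + 7, and check whether it is a (positive or negative) perfect cube.
Check small values of y:
  y = 0: RHS = 7 is not a perfect cube.
  y = 1: RHS = 32 is not a perfect cube.
  y = -1: RHS = -18 is not a perfect cube.
  y = 2: RHS = 207 is not a perfect cube.
  y = -2: RHS = -193 is not a perfect cube.
  y = 3: RHS = 682 is not a perfect cube.
  y = -3: RHS = -668 is not a perfect cube.
Continuing the search up to |y| = 45 finds no solutions either.
No (x, y) in the scanned range satisfies the equation.

No integer solutions with |y| ≤ 45.


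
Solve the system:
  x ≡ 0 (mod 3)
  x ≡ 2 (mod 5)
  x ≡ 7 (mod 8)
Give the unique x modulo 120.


Moduli 3, 5, 8 are pairwise coprime; by CRT there is a unique solution modulo M = 3 · 5 · 8 = 120.
Solve pairwise, accumulating the modulus:
  Start with x ≡ 0 (mod 3).
  Combine with x ≡ 2 (mod 5): since gcd(3, 5) = 1, we get a unique residue mod 15.
    Write x = 0 + 3·t and substitute into x ≡ 2 (mod 5): 3·t ≡ 2 − 0 = 2 (mod 5).
    The inverse of 3 mod 5 is 2 (since 3·2 = 6 = 1·5 + 1), so t ≡ 2·2 = 4 ≡ 4 (mod 5).
    Then x = 0 + 3·4 = 12, valid modulo lcm(3, 5) = 15: x ≡ 12 (mod 15).
  Combine with x ≡ 7 (mod 8): since gcd(15, 8) = 1, we get a unique residue mod 120.
    Write x = 12 + 15·t and substitute into x ≡ 7 (mod 8): 15·t ≡ 7 − 12 = -5 (mod 8).
    Reduce coefficients mod 8: 7·t ≡ 3 (mod 8).
    The inverse of 7 mod 8 is 7 (since 7·7 = 49 = 6·8 + 1), so t ≡ 7·3 = 21 ≡ 5 (mod 8).
    Then x = 12 + 15·5 = 87, valid modulo lcm(15, 8) = 120: x ≡ 87 (mod 120).
Verify: 87 mod 3 = 0 ✓, 87 mod 5 = 2 ✓, 87 mod 8 = 7 ✓.

x ≡ 87 (mod 120).


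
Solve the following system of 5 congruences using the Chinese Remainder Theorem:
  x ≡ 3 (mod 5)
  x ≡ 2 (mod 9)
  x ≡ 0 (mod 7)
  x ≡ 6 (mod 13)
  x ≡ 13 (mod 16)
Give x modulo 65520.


Product of moduli M = 5 · 9 · 7 · 13 · 16 = 65520.
Merge one congruence at a time:
  Start: x ≡ 3 (mod 5).
  Combine with x ≡ 2 (mod 9); new modulus lcm = 45.
    Write x = 3 + 5·t and substitute into x ≡ 2 (mod 9): 5·t ≡ 2 − 3 = -1 (mod 9).
    Reduce coefficients mod 9: 5·t ≡ 8 (mod 9).
    The inverse of 5 mod 9 is 2 (since 5·2 = 10 = 1·9 + 1), so t ≡ 2·8 = 16 ≡ 7 (mod 9).
    Then x = 3 + 5·7 = 38, valid modulo lcm(5, 9) = 45: x ≡ 38 (mod 45).
  Combine with x ≡ 0 (mod 7); new modulus lcm = 315.
    Write x = 38 + 45·t and substitute into x ≡ 0 (mod 7): 45·t ≡ 0 − 38 = -38 (mod 7).
    Reduce coefficients mod 7: 3·t ≡ 4 (mod 7).
    The inverse of 3 mod 7 is 5 (since 3·5 = 15 = 2·7 + 1), so t ≡ 5·4 = 20 ≡ 6 (mod 7).
    Then x = 38 + 45·6 = 308, valid modulo lcm(45, 7) = 315: x ≡ 308 (mod 315).
  Combine with x ≡ 6 (mod 13); new modulus lcm = 4095.
    Write x = 308 + 315·t and substitute into x ≡ 6 (mod 13): 315·t ≡ 6 − 308 = -302 (mod 13).
    Reduce coefficients mod 13: 3·t ≡ 10 (mod 13).
    The inverse of 3 mod 13 is 9 (since 3·9 = 27 = 2·13 + 1), so t ≡ 9·10 = 90 ≡ 12 (mod 13).
    Then x = 308 + 315·12 = 4088, valid modulo lcm(315, 13) = 4095: x ≡ 4088 (mod 4095).
  Combine with x ≡ 13 (mod 16); new modulus lcm = 65520.
    Write x = 4088 + 4095·t and substitute into x ≡ 13 (mod 16): 4095·t ≡ 13 − 4088 = -4075 (mod 16).
    Reduce coefficients mod 16: 15·t ≡ 5 (mod 16).
    The inverse of 15 mod 16 is 15 (since 15·15 = 225 = 14·16 + 1), so t ≡ 15·5 = 75 ≡ 11 (mod 16).
    Then x = 4088 + 4095·11 = 49133, valid modulo lcm(4095, 16) = 65520: x ≡ 49133 (mod 65520).
Verify against each original: 49133 mod 5 = 3, 49133 mod 9 = 2, 49133 mod 7 = 0, 49133 mod 13 = 6, 49133 mod 16 = 13.

x ≡ 49133 (mod 65520).


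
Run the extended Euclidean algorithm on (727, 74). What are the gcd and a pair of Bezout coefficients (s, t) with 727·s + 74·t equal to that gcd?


Euclidean algorithm on (727, 74) — divide until remainder is 0:
  727 = 9 · 74 + 61
  74 = 1 · 61 + 13
  61 = 4 · 13 + 9
  13 = 1 · 9 + 4
  9 = 2 · 4 + 1
  4 = 4 · 1 + 0
gcd(727, 74) = 1.
Track Bezout coefficients alongside the remainders: start with r₀ = 727 = a·1 + b·0 (s = 1, t = 0) and r₁ = 74 = a·0 + b·1 (s = 0, t = 1); each new remainder r_{k+1} = r_{k-1} − q_k·r_k inherits s_{k+1} = s_{k-1} − q_k·s_k, t_{k+1} = t_{k-1} − q_k·t_k, so r_k = a·s_k + b·t_k at every step:
  q = 9: r = 61, s = 1 − 9·0 = 1, t = 0 − 9·1 = -9  (check: 727·1 + 74·(-9) = 61)
  q = 1: r = 13, s = 0 − 1·1 = -1, t = 1 − 1·(-9) = 10  (check: 727·(-1) + 74·10 = 13)
  q = 4: r = 9, s = 1 − 4·(-1) = 5, t = -9 − 4·10 = -49  (check: 727·5 + 74·(-49) = 9)
  q = 1: r = 4, s = -1 − 1·5 = -6, t = 10 − 1·(-49) = 59  (check: 727·(-6) + 74·59 = 4)
  q = 2: r = 1, s = 5 − 2·(-6) = 17, t = -49 − 2·59 = -167  (check: 727·17 + 74·(-167) = 1)
The row with r = 1 (the gcd) gives the Bezout coefficients s = 17, t = -167.
Result: 727 · (17) + 74 · (-167) = 1.

gcd(727, 74) = 1; s = 17, t = -167 (check: 727·17 + 74·(-167) = 1).


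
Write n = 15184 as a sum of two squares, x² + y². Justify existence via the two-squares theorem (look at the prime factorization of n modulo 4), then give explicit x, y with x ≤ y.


Step 1: Factor n = 15184 = 2^4 · 13 · 73.
Step 2: Check the mod-4 condition on each prime factor: 2 = 2 (special); 13 ≡ 1 (mod 4), exponent 1; 73 ≡ 1 (mod 4), exponent 1.
All primes ≡ 3 (mod 4) appear to even exponent (or don't appear), so by the two-squares theorem n IS expressible as a sum of two squares.
Step 3: Build a representation. Group n = k² · m with k = 4 and m = 13 · 73 = 949 (a product of primes ≡ 1 (mod 4)); a representation of m scales to one of n via (k·x)² + (k·y)² = k²(x² + y²). Each prime p ≡ 1 (mod 4) is itself a sum of two squares; find a² by testing p − a² for a perfect square:
  13: 13 − 1² = 12, 13 − 2² = 9 = 3² ⇒ 13 = 2² + 3².
  73: 73 − 1² = 72, 73 − 2² = 69, 73 − 3² = 64 = 8² ⇒ 73 = 3² + 8².
  Combine using the Brahmagupta–Fibonacci identity (a² + b²)(c² + d²) = (ac − bd)² + (ad + bc)² = (ac + bd)² + (ad − bc)²:
  13 · 73 = 949: from (2² + 3²)(3² + 8²), take (2·3 − 3·8, 2·8 + 3·3) = (6 − 24, 16 + 9) = (-18, 25); dropping signs (only squares matter) gives (18, 25); check 18² + 25² = 324 + 625 = 949 ✓.
  Scale by k = 4: (4·18, 4·25) = (72, 100).
Step 4: Order so x ≤ y and verify: 72² + 100² = 5184 + 10000 = 15184 = n. ✓

n = 15184 = 72² + 100² (one valid representation with x ≤ y).


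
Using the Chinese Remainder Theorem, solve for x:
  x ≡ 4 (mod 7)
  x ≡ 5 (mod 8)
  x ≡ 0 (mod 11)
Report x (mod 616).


Moduli 7, 8, 11 are pairwise coprime; by CRT there is a unique solution modulo M = 7 · 8 · 11 = 616.
Solve pairwise, accumulating the modulus:
  Start with x ≡ 4 (mod 7).
  Combine with x ≡ 5 (mod 8): since gcd(7, 8) = 1, we get a unique residue mod 56.
    Write x = 4 + 7·t and substitute into x ≡ 5 (mod 8): 7·t ≡ 5 − 4 = 1 (mod 8).
    The inverse of 7 mod 8 is 7 (since 7·7 = 49 = 6·8 + 1), so t ≡ 7·1 = 7 ≡ 7 (mod 8).
    Then x = 4 + 7·7 = 53, valid modulo lcm(7, 8) = 56: x ≡ 53 (mod 56).
  Combine with x ≡ 0 (mod 11): since gcd(56, 11) = 1, we get a unique residue mod 616.
    Write x = 53 + 56·t and substitute into x ≡ 0 (mod 11): 56·t ≡ 0 − 53 = -53 (mod 11).
    Reduce coefficients mod 11: 1·t ≡ 2 (mod 11).
    So t ≡ 2 (mod 11).
    Then x = 53 + 56·2 = 165, valid modulo lcm(56, 11) = 616: x ≡ 165 (mod 616).
Verify: 165 mod 7 = 4 ✓, 165 mod 8 = 5 ✓, 165 mod 11 = 0 ✓.

x ≡ 165 (mod 616).


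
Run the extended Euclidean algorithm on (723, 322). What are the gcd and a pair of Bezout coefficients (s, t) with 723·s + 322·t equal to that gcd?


Euclidean algorithm on (723, 322) — divide until remainder is 0:
  723 = 2 · 322 + 79
  322 = 4 · 79 + 6
  79 = 13 · 6 + 1
  6 = 6 · 1 + 0
gcd(723, 322) = 1.
Track Bezout coefficients alongside the remainders: start with r₀ = 723 = a·1 + b·0 (s = 1, t = 0) and r₁ = 322 = a·0 + b·1 (s = 0, t = 1); each new remainder r_{k+1} = r_{k-1} − q_k·r_k inherits s_{k+1} = s_{k-1} − q_k·s_k, t_{k+1} = t_{k-1} − q_k·t_k, so r_k = a·s_k + b·t_k at every step:
  q = 2: r = 79, s = 1 − 2·0 = 1, t = 0 − 2·1 = -2  (check: 723·1 + 322·(-2) = 79)
  q = 4: r = 6, s = 0 − 4·1 = -4, t = 1 − 4·(-2) = 9  (check: 723·(-4) + 322·9 = 6)
  q = 13: r = 1, s = 1 − 13·(-4) = 53, t = -2 − 13·9 = -119  (check: 723·53 + 322·(-119) = 1)
The row with r = 1 (the gcd) gives the Bezout coefficients s = 53, t = -119.
Result: 723 · (53) + 322 · (-119) = 1.

gcd(723, 322) = 1; s = 53, t = -119 (check: 723·53 + 322·(-119) = 1).


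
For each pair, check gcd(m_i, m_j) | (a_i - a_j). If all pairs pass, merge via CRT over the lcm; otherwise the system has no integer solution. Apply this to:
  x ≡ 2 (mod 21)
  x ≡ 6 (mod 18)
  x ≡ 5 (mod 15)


Moduli 21, 18, 15 are not pairwise coprime, so CRT works modulo lcm(m_i) when all pairwise compatibility conditions hold.
Pairwise compatibility: gcd(m_i, m_j) must divide a_i - a_j for every pair.
Merge one congruence at a time:
  Start: x ≡ 2 (mod 21).
  Combine with x ≡ 6 (mod 18): gcd(21, 18) = 3, and 6 - 2 = 4 is NOT divisible by 3.
    ⇒ system is inconsistent (no integer solution).

No solution (the system is inconsistent).


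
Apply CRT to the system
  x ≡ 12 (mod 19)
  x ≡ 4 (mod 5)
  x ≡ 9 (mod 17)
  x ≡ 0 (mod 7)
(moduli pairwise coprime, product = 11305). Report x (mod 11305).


Product of moduli M = 19 · 5 · 17 · 7 = 11305.
Merge one congruence at a time:
  Start: x ≡ 12 (mod 19).
  Combine with x ≡ 4 (mod 5); new modulus lcm = 95.
    Write x = 12 + 19·t and substitute into x ≡ 4 (mod 5): 19·t ≡ 4 − 12 = -8 (mod 5).
    Reduce coefficients mod 5: 4·t ≡ 2 (mod 5).
    The inverse of 4 mod 5 is 4 (since 4·4 = 16 = 3·5 + 1), so t ≡ 4·2 = 8 ≡ 3 (mod 5).
    Then x = 12 + 19·3 = 69, valid modulo lcm(19, 5) = 95: x ≡ 69 (mod 95).
  Combine with x ≡ 9 (mod 17); new modulus lcm = 1615.
    Write x = 69 + 95·t and substitute into x ≡ 9 (mod 17): 95·t ≡ 9 − 69 = -60 (mod 17).
    Reduce coefficients mod 17: 10·t ≡ 8 (mod 17).
    The inverse of 10 mod 17 is 12 (since 10·12 = 120 = 7·17 + 1), so t ≡ 12·8 = 96 ≡ 11 (mod 17).
    Then x = 69 + 95·11 = 1114, valid modulo lcm(95, 17) = 1615: x ≡ 1114 (mod 1615).
  Combine with x ≡ 0 (mod 7); new modulus lcm = 11305.
    Write x = 1114 + 1615·t and substitute into x ≡ 0 (mod 7): 1615·t ≡ 0 − 1114 = -1114 (mod 7).
    Reduce coefficients mod 7: 5·t ≡ 6 (mod 7).
    The inverse of 5 mod 7 is 3 (since 5·3 = 15 = 2·7 + 1), so t ≡ 3·6 = 18 ≡ 4 (mod 7).
    Then x = 1114 + 1615·4 = 7574, valid modulo lcm(1615, 7) = 11305: x ≡ 7574 (mod 11305).
Verify against each original: 7574 mod 19 = 12, 7574 mod 5 = 4, 7574 mod 17 = 9, 7574 mod 7 = 0.

x ≡ 7574 (mod 11305).


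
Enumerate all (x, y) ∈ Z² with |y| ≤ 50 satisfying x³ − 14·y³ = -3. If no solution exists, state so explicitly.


The equation is x³ - 14y³ = -3. For fixed y, x³ = 14·y³ − 3, so a solution requires the RHS to be a perfect cube.
Strategy: iterate y from -50 to 50, compute RHS = 14·y³ − 3, and check whether it is a (positive or negative) perfect cube.
Check small values of y:
  y = 0: RHS = -3 is not a perfect cube.
  y = 1: RHS = 11 is not a perfect cube.
  y = -1: RHS = -17 is not a perfect cube.
  y = 2: RHS = 109 is not a perfect cube.
  y = -2: RHS = -115 is not a perfect cube.
  y = 3: RHS = 375 is not a perfect cube.
  y = -3: RHS = -381 is not a perfect cube.
Continuing the search up to |y| = 50 finds no solutions either.
No (x, y) in the scanned range satisfies the equation.

No integer solutions with |y| ≤ 50.


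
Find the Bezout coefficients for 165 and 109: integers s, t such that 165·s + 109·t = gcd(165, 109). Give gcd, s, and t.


Euclidean algorithm on (165, 109) — divide until remainder is 0:
  165 = 1 · 109 + 56
  109 = 1 · 56 + 53
  56 = 1 · 53 + 3
  53 = 17 · 3 + 2
  3 = 1 · 2 + 1
  2 = 2 · 1 + 0
gcd(165, 109) = 1.
Track Bezout coefficients alongside the remainders: start with r₀ = 165 = a·1 + b·0 (s = 1, t = 0) and r₁ = 109 = a·0 + b·1 (s = 0, t = 1); each new remainder r_{k+1} = r_{k-1} − q_k·r_k inherits s_{k+1} = s_{k-1} − q_k·s_k, t_{k+1} = t_{k-1} − q_k·t_k, so r_k = a·s_k + b·t_k at every step:
  q = 1: r = 56, s = 1 − 1·0 = 1, t = 0 − 1·1 = -1  (check: 165·1 + 109·(-1) = 56)
  q = 1: r = 53, s = 0 − 1·1 = -1, t = 1 − 1·(-1) = 2  (check: 165·(-1) + 109·2 = 53)
  q = 1: r = 3, s = 1 − 1·(-1) = 2, t = -1 − 1·2 = -3  (check: 165·2 + 109·(-3) = 3)
  q = 17: r = 2, s = -1 − 17·2 = -35, t = 2 − 17·(-3) = 53  (check: 165·(-35) + 109·53 = 2)
  q = 1: r = 1, s = 2 − 1·(-35) = 37, t = -3 − 1·53 = -56  (check: 165·37 + 109·(-56) = 1)
The row with r = 1 (the gcd) gives the Bezout coefficients s = 37, t = -56.
Result: 165 · (37) + 109 · (-56) = 1.

gcd(165, 109) = 1; s = 37, t = -56 (check: 165·37 + 109·(-56) = 1).


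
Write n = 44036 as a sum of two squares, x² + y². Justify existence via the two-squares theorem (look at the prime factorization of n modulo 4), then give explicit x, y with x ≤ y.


Step 1: Factor n = 44036 = 2^2 · 101 · 109.
Step 2: Check the mod-4 condition on each prime factor: 2 = 2 (special); 101 ≡ 1 (mod 4), exponent 1; 109 ≡ 1 (mod 4), exponent 1.
All primes ≡ 3 (mod 4) appear to even exponent (or don't appear), so by the two-squares theorem n IS expressible as a sum of two squares.
Step 3: Build a representation. Group n = k² · m with k = 2 and m = 101 · 109 = 11009 (a product of primes ≡ 1 (mod 4)); a representation of m scales to one of n via (k·x)² + (k·y)² = k²(x² + y²). Each prime p ≡ 1 (mod 4) is itself a sum of two squares; find a² by testing p − a² for a perfect square:
  101: 101 − 1² = 100 = 10² ⇒ 101 = 1² + 10².
  109: 109 − 1² = 108, 109 − 2² = 105, 109 − 3² = 100 = 10² ⇒ 109 = 3² + 10².
  Combine using the Brahmagupta–Fibonacci identity (a² + b²)(c² + d²) = (ac − bd)² + (ad + bc)² = (ac + bd)² + (ad − bc)²:
  101 · 109 = 11009: from (1² + 10²)(3² + 10²), take (1·3 − 10·10, 1·10 + 10·3) = (3 − 100, 10 + 30) = (-97, 40); dropping signs (only squares matter) gives (97, 40); check 97² + 40² = 9409 + 1600 = 11009 ✓.
  Scale by k = 2: (2·97, 2·40) = (194, 80).
Step 4: Order so x ≤ y and verify: 80² + 194² = 6400 + 37636 = 44036 = n. ✓

n = 44036 = 80² + 194² (one valid representation with x ≤ y).


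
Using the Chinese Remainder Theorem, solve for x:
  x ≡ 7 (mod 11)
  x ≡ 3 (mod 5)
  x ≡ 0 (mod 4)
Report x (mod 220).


Moduli 11, 5, 4 are pairwise coprime; by CRT there is a unique solution modulo M = 11 · 5 · 4 = 220.
Solve pairwise, accumulating the modulus:
  Start with x ≡ 7 (mod 11).
  Combine with x ≡ 3 (mod 5): since gcd(11, 5) = 1, we get a unique residue mod 55.
    Write x = 7 + 11·t and substitute into x ≡ 3 (mod 5): 11·t ≡ 3 − 7 = -4 (mod 5).
    Reduce coefficients mod 5: 1·t ≡ 1 (mod 5).
    So t ≡ 1 (mod 5).
    Then x = 7 + 11·1 = 18, valid modulo lcm(11, 5) = 55: x ≡ 18 (mod 55).
  Combine with x ≡ 0 (mod 4): since gcd(55, 4) = 1, we get a unique residue mod 220.
    Write x = 18 + 55·t and substitute into x ≡ 0 (mod 4): 55·t ≡ 0 − 18 = -18 (mod 4).
    Reduce coefficients mod 4: 3·t ≡ 2 (mod 4).
    The inverse of 3 mod 4 is 3 (since 3·3 = 9 = 2·4 + 1), so t ≡ 3·2 = 6 ≡ 2 (mod 4).
    Then x = 18 + 55·2 = 128, valid modulo lcm(55, 4) = 220: x ≡ 128 (mod 220).
Verify: 128 mod 11 = 7 ✓, 128 mod 5 = 3 ✓, 128 mod 4 = 0 ✓.

x ≡ 128 (mod 220).


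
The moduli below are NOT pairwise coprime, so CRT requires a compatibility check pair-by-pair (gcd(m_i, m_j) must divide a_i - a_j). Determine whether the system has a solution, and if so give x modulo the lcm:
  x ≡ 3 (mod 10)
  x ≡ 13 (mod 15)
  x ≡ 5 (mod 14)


Moduli 10, 15, 14 are not pairwise coprime, so CRT works modulo lcm(m_i) when all pairwise compatibility conditions hold.
Pairwise compatibility: gcd(m_i, m_j) must divide a_i - a_j for every pair.
Merge one congruence at a time:
  Start: x ≡ 3 (mod 10).
  Combine with x ≡ 13 (mod 15): gcd(10, 15) = 5; 13 - 3 = 10, which IS divisible by 5, so compatible.
    Write x = 3 + 10·t and substitute into x ≡ 13 (mod 15): 10·t ≡ 13 − 3 = 10 (mod 15).
    Divide the congruence (and modulus) by g = 5: 2·t ≡ 2 (mod 3).
    The inverse of 2 mod 3 is 2 (since 2·2 = 4 = 1·3 + 1), so t ≡ 2·2 = 4 ≡ 1 (mod 3).
    Then x = 3 + 10·1 = 13, valid modulo lcm(10, 15) = 30: x ≡ 13 (mod 30).
  Combine with x ≡ 5 (mod 14): gcd(30, 14) = 2; 5 - 13 = -8, which IS divisible by 2, so compatible.
    Write x = 13 + 30·t and substitute into x ≡ 5 (mod 14): 30·t ≡ 5 − 13 = -8 (mod 14).
    Divide the congruence (and modulus) by g = 2: 15·t ≡ -4 (mod 7).
    Reduce coefficients mod 7: 1·t ≡ 3 (mod 7).
    So t ≡ 3 (mod 7).
    Then x = 13 + 30·3 = 103, valid modulo lcm(30, 14) = 210: x ≡ 103 (mod 210).
Verify: 103 mod 10 = 3, 103 mod 15 = 13, 103 mod 14 = 5.

x ≡ 103 (mod 210).


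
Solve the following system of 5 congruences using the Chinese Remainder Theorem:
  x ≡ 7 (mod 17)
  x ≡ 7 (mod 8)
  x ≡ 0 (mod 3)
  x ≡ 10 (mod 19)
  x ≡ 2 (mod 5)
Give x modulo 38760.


Product of moduli M = 17 · 8 · 3 · 19 · 5 = 38760.
Merge one congruence at a time:
  Start: x ≡ 7 (mod 17).
  Combine with x ≡ 7 (mod 8); new modulus lcm = 136.
    Write x = 7 + 17·t and substitute into x ≡ 7 (mod 8): 17·t ≡ 7 − 7 = 0 (mod 8).
    Reduce coefficients mod 8: 1·t ≡ 0 (mod 8).
    So t ≡ 0 (mod 8).
    Then x = 7 + 17·0 = 7, valid modulo lcm(17, 8) = 136: x ≡ 7 (mod 136).
  Combine with x ≡ 0 (mod 3); new modulus lcm = 408.
    Write x = 7 + 136·t and substitute into x ≡ 0 (mod 3): 136·t ≡ 0 − 7 = -7 (mod 3).
    Reduce coefficients mod 3: 1·t ≡ 2 (mod 3).
    So t ≡ 2 (mod 3).
    Then x = 7 + 136·2 = 279, valid modulo lcm(136, 3) = 408: x ≡ 279 (mod 408).
  Combine with x ≡ 10 (mod 19); new modulus lcm = 7752.
    Write x = 279 + 408·t and substitute into x ≡ 10 (mod 19): 408·t ≡ 10 − 279 = -269 (mod 19).
    Reduce coefficients mod 19: 9·t ≡ 16 (mod 19).
    The inverse of 9 mod 19 is 17 (since 9·17 = 153 = 8·19 + 1), so t ≡ 17·16 = 272 ≡ 6 (mod 19).
    Then x = 279 + 408·6 = 2727, valid modulo lcm(408, 19) = 7752: x ≡ 2727 (mod 7752).
  Combine with x ≡ 2 (mod 5); new modulus lcm = 38760.
    Write x = 2727 + 7752·t and substitute into x ≡ 2 (mod 5): 7752·t ≡ 2 − 2727 = -2725 (mod 5).
    Reduce coefficients mod 5: 2·t ≡ 0 (mod 5).
    The inverse of 2 mod 5 is 3 (since 2·3 = 6 = 1·5 + 1), so t ≡ 3·0 = 0 ≡ 0 (mod 5).
    Then x = 2727 + 7752·0 = 2727, valid modulo lcm(7752, 5) = 38760: x ≡ 2727 (mod 38760).
Verify against each original: 2727 mod 17 = 7, 2727 mod 8 = 7, 2727 mod 3 = 0, 2727 mod 19 = 10, 2727 mod 5 = 2.

x ≡ 2727 (mod 38760).


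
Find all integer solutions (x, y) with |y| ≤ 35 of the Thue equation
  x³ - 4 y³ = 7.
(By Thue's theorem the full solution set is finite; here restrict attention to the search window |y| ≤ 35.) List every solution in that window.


The equation is x³ - 4y³ = 7. For fixed y, x³ = 4·y³ + 7, so a solution requires the RHS to be a perfect cube.
Strategy: iterate y from -35 to 35, compute RHS = 4·y³ + 7, and check whether it is a (positive or negative) perfect cube.
Check small values of y:
  y = 0: RHS = 7 is not a perfect cube.
  y = 1: RHS = 11 is not a perfect cube.
  y = -1: RHS = 3 is not a perfect cube.
  y = 2: RHS = 39 is not a perfect cube.
  y = -2: RHS = -25 is not a perfect cube.
  y = 3: RHS = 115 is not a perfect cube.
  y = -3: RHS = -101 is not a perfect cube.
Continuing the search up to |y| = 35 finds no solutions either.
No (x, y) in the scanned range satisfies the equation.

No integer solutions with |y| ≤ 35.


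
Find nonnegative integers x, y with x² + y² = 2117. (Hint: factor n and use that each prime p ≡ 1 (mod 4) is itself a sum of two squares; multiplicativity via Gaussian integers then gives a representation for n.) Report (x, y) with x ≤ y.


Step 1: Factor n = 2117 = 29 · 73.
Step 2: Check the mod-4 condition on each prime factor: 29 ≡ 1 (mod 4), exponent 1; 73 ≡ 1 (mod 4), exponent 1.
All primes ≡ 3 (mod 4) appear to even exponent (or don't appear), so by the two-squares theorem n IS expressible as a sum of two squares.
Step 3: Build a representation. Here n = 29 · 73 is a product of primes ≡ 1 (mod 4). Each prime p ≡ 1 (mod 4) is itself a sum of two squares; find a² by testing p − a² for a perfect square:
  29: 29 − 1² = 28, 29 − 2² = 25 = 5² ⇒ 29 = 2² + 5².
  73: 73 − 1² = 72, 73 − 2² = 69, 73 − 3² = 64 = 8² ⇒ 73 = 3² + 8².
  Combine using the Brahmagupta–Fibonacci identity (a² + b²)(c² + d²) = (ac − bd)² + (ad + bc)² = (ac + bd)² + (ad − bc)²:
  29 · 73 = 2117: from (2² + 5²)(3² + 8²), take (2·3 − 5·8, 2·8 + 5·3) = (6 − 40, 16 + 15) = (-34, 31); dropping signs (only squares matter) gives (34, 31); check 34² + 31² = 1156 + 961 = 2117 ✓.
Step 4: Order so x ≤ y and verify: 31² + 34² = 961 + 1156 = 2117 = n. ✓

n = 2117 = 31² + 34² (one valid representation with x ≤ y).


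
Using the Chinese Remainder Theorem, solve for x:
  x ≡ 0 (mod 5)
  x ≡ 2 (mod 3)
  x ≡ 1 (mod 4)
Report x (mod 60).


Moduli 5, 3, 4 are pairwise coprime; by CRT there is a unique solution modulo M = 5 · 3 · 4 = 60.
Solve pairwise, accumulating the modulus:
  Start with x ≡ 0 (mod 5).
  Combine with x ≡ 2 (mod 3): since gcd(5, 3) = 1, we get a unique residue mod 15.
    Write x = 0 + 5·t and substitute into x ≡ 2 (mod 3): 5·t ≡ 2 − 0 = 2 (mod 3).
    Reduce coefficients mod 3: 2·t ≡ 2 (mod 3).
    The inverse of 2 mod 3 is 2 (since 2·2 = 4 = 1·3 + 1), so t ≡ 2·2 = 4 ≡ 1 (mod 3).
    Then x = 0 + 5·1 = 5, valid modulo lcm(5, 3) = 15: x ≡ 5 (mod 15).
  Combine with x ≡ 1 (mod 4): since gcd(15, 4) = 1, we get a unique residue mod 60.
    Write x = 5 + 15·t and substitute into x ≡ 1 (mod 4): 15·t ≡ 1 − 5 = -4 (mod 4).
    Reduce coefficients mod 4: 3·t ≡ 0 (mod 4).
    The inverse of 3 mod 4 is 3 (since 3·3 = 9 = 2·4 + 1), so t ≡ 3·0 = 0 ≡ 0 (mod 4).
    Then x = 5 + 15·0 = 5, valid modulo lcm(15, 4) = 60: x ≡ 5 (mod 60).
Verify: 5 mod 5 = 0 ✓, 5 mod 3 = 2 ✓, 5 mod 4 = 1 ✓.

x ≡ 5 (mod 60).


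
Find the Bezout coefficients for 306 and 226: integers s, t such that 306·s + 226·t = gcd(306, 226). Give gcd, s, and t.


Euclidean algorithm on (306, 226) — divide until remainder is 0:
  306 = 1 · 226 + 80
  226 = 2 · 80 + 66
  80 = 1 · 66 + 14
  66 = 4 · 14 + 10
  14 = 1 · 10 + 4
  10 = 2 · 4 + 2
  4 = 2 · 2 + 0
gcd(306, 226) = 2.
Track Bezout coefficients alongside the remainders: start with r₀ = 306 = a·1 + b·0 (s = 1, t = 0) and r₁ = 226 = a·0 + b·1 (s = 0, t = 1); each new remainder r_{k+1} = r_{k-1} − q_k·r_k inherits s_{k+1} = s_{k-1} − q_k·s_k, t_{k+1} = t_{k-1} − q_k·t_k, so r_k = a·s_k + b·t_k at every step:
  q = 1: r = 80, s = 1 − 1·0 = 1, t = 0 − 1·1 = -1  (check: 306·1 + 226·(-1) = 80)
  q = 2: r = 66, s = 0 − 2·1 = -2, t = 1 − 2·(-1) = 3  (check: 306·(-2) + 226·3 = 66)
  q = 1: r = 14, s = 1 − 1·(-2) = 3, t = -1 − 1·3 = -4  (check: 306·3 + 226·(-4) = 14)
  q = 4: r = 10, s = -2 − 4·3 = -14, t = 3 − 4·(-4) = 19  (check: 306·(-14) + 226·19 = 10)
  q = 1: r = 4, s = 3 − 1·(-14) = 17, t = -4 − 1·19 = -23  (check: 306·17 + 226·(-23) = 4)
  q = 2: r = 2, s = -14 − 2·17 = -48, t = 19 − 2·(-23) = 65  (check: 306·(-48) + 226·65 = 2)
The row with r = 2 (the gcd) gives the Bezout coefficients s = -48, t = 65.
Result: 306 · (-48) + 226 · (65) = 2.

gcd(306, 226) = 2; s = -48, t = 65 (check: 306·(-48) + 226·65 = 2).


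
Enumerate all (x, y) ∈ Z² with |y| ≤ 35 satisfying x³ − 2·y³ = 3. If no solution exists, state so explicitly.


The equation is x³ - 2y³ = 3. For fixed y, x³ = 2·y³ + 3, so a solution requires the RHS to be a perfect cube.
Strategy: iterate y from -35 to 35, compute RHS = 2·y³ + 3, and check whether it is a (positive or negative) perfect cube.
Check small values of y:
  y = 0: RHS = 3 is not a perfect cube.
  y = 1: RHS = 5 is not a perfect cube.
  y = -1: RHS = 1 = (1)³ ⇒ x = 1 works.
  y = 2: RHS = 19 is not a perfect cube.
  y = -2: RHS = -13 is not a perfect cube.
  y = 3: RHS = 57 is not a perfect cube.
  y = -3: RHS = -51 is not a perfect cube.
Continuing, at y = -4: RHS = -125 = (-5)³ ⇒ x = -5 works.
Searching the remaining y in |y| ≤ 35 finds no further solutions.
Collected solutions: (1, -1), (-5, -4).

Solutions (with |y| ≤ 35): (1, -1), (-5, -4).
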